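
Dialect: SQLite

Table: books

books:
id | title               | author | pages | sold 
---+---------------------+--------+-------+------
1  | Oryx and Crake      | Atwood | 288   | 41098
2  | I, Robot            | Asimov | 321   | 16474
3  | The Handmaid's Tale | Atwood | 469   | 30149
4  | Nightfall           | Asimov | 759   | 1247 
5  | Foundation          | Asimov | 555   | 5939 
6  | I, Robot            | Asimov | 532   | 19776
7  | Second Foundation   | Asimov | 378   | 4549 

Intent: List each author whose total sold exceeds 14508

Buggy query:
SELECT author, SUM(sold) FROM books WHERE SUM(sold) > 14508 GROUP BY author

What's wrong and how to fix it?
Bug: Aggregate functions cannot appear in a WHERE clause

Fix: Move the aggregate condition to a HAVING clause

Corrected query:
SELECT author, SUM(sold) FROM books GROUP BY author HAVING SUM(sold) > 14508

Result:
author | SUM(sold)
-------+----------
Asimov | 47985    
Atwood | 71247    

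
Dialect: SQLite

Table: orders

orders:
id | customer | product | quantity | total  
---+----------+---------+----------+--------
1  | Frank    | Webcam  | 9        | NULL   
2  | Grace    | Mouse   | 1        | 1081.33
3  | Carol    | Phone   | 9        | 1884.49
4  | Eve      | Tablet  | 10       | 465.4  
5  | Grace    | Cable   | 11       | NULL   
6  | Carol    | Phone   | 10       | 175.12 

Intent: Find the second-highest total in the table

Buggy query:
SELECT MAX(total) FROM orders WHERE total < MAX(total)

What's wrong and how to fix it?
Bug: MAX(total) on the right of the comparison is an aggregate-in-WHERE error

Fix: Compute the overall MAX in a subquery, then take MAX of rows below it

Corrected query:
SELECT MAX(total) FROM orders WHERE total < (SELECT MAX(total) FROM orders)

Result:
MAX(total)
----------
1081.33   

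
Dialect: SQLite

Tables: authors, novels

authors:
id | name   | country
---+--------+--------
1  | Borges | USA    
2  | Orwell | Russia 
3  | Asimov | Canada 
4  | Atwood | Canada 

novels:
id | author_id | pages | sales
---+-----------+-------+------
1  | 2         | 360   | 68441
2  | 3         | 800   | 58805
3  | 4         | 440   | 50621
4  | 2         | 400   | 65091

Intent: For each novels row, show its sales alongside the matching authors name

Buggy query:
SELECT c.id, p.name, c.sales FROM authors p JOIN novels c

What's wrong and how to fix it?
Bug: JOIN with no ON clause produces a cartesian product; every novels row pairs with every authors row

Fix: Add ON c.author_id = p.id to the JOIN

Corrected query:
SELECT c.id, p.name, c.sales FROM authors p JOIN novels c ON c.author_id = p.id

Result:
id | name   | sales
---+--------+------
1  | Orwell | 68441
2  | Asimov | 58805
3  | Atwood | 50621
4  | Orwell | 65091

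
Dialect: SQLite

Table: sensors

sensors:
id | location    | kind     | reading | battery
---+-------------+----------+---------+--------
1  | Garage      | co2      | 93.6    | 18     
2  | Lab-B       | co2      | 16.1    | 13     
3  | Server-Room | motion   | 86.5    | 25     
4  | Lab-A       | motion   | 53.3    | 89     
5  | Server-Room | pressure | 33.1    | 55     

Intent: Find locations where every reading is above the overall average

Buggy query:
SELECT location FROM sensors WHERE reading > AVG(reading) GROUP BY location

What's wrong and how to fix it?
Bug: WHERE evaluates per row before aggregation, so AVG() is unavailable

Fix: Use a subquery for AVG and a HAVING MIN(...) filter so the condition holds for every row in the group

Corrected query:
SELECT location FROM sensors GROUP BY location HAVING MIN(reading) > (SELECT AVG(reading) FROM sensors)

Result:
location
--------
Garage  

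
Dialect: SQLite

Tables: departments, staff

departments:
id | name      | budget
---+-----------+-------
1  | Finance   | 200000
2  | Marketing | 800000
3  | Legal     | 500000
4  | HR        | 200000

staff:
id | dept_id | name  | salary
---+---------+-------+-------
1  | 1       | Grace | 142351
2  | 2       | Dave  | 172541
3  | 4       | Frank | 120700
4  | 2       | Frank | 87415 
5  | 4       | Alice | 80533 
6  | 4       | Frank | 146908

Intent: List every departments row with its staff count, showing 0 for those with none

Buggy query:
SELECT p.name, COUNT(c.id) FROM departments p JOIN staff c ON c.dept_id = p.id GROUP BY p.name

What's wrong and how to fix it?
Bug: An inner join excludes parents with zero children

Fix: Use LEFT JOIN so parents without children still appear (COUNT(c.id) gives 0)

Corrected query:
SELECT p.name, COUNT(c.id) FROM departments p LEFT JOIN staff c ON c.dept_id = p.id GROUP BY p.name

Result:
name      | COUNT(c.id)
----------+------------
Finance   | 1          
HR        | 3          
Legal     | 0          
Marketing | 2          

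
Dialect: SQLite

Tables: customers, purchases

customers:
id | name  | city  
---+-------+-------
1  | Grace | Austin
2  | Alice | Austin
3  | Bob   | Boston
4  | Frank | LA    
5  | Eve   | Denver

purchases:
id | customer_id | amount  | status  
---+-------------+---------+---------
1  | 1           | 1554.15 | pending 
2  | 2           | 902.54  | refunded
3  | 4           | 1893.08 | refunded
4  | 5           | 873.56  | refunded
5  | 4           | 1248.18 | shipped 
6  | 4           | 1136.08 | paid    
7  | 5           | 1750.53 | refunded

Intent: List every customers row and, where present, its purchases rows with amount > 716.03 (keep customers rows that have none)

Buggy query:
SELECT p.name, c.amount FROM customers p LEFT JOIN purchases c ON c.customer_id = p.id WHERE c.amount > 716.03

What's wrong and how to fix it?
Bug: Filtering c.amount in WHERE discards the NULL rows produced by LEFT JOIN, turning it into an inner join

Fix: Put 'c.amount > 716.03' in the JOIN's ON clause instead of WHERE

Corrected query:
SELECT p.name, c.amount FROM customers p LEFT JOIN purchases c ON c.customer_id = p.id AND c.amount > 716.03

Result:
name  | amount 
------+--------
Grace | 1554.15
Alice | 902.54 
Bob   | NULL   
Frank | 1136.08
Frank | 1248.18
Frank | 1893.08
Eve   | 873.56 
Eve   | 1750.53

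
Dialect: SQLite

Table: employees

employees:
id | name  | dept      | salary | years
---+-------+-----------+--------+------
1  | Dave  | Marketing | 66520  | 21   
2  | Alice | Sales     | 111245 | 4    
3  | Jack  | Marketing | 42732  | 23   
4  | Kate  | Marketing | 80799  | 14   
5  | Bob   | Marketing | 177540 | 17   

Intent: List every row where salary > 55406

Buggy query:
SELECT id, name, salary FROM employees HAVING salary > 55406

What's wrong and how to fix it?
Bug: HAVING filters the output of aggregation, but this query has no GROUP BY and no aggregate functions, so SQLite rejects it (HAVING clause on a non-aggregate query); the condition here is per row

Fix: Use WHERE for row-level filtering

Corrected query:
SELECT id, name, salary FROM employees WHERE salary > 55406

Result:
id | name  | salary
---+-------+-------
1  | Dave  | 66520 
2  | Alice | 111245
4  | Kate  | 80799 
5  | Bob   | 177540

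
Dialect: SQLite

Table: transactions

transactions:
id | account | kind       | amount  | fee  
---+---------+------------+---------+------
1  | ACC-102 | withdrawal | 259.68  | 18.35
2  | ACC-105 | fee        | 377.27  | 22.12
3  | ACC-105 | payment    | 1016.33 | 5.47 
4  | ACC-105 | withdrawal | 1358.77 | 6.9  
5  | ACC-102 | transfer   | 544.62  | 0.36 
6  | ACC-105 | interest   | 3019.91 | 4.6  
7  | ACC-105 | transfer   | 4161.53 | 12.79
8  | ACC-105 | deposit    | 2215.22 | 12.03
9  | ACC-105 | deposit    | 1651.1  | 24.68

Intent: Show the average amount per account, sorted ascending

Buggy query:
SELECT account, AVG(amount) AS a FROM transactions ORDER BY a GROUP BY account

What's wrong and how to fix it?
Bug: GROUP BY must precede ORDER BY

Fix: Move ORDER BY to the end, after GROUP BY

Corrected query:
SELECT account, AVG(amount) AS a FROM transactions GROUP BY account ORDER BY a

Result:
account | a          
--------+------------
ACC-102 | 402.15     
ACC-105 | 1971.447143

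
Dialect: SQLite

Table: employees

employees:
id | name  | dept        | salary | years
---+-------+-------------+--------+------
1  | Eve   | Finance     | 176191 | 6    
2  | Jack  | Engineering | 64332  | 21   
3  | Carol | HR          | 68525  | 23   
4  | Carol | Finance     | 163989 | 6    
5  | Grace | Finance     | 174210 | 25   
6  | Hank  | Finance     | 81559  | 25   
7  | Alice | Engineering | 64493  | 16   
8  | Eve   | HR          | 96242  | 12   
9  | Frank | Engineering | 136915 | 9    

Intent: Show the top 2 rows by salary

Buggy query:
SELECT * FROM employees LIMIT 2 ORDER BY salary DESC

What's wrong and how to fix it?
Bug: ORDER BY cannot follow LIMIT; LIMIT is the final clause

Fix: Swap the clauses: ORDER BY first, then LIMIT

Corrected query:
SELECT * FROM employees ORDER BY salary DESC LIMIT 2

Result:
id | name  | dept    | salary | years
---+-------+---------+--------+------
1  | Eve   | Finance | 176191 | 6    
5  | Grace | Finance | 174210 | 25   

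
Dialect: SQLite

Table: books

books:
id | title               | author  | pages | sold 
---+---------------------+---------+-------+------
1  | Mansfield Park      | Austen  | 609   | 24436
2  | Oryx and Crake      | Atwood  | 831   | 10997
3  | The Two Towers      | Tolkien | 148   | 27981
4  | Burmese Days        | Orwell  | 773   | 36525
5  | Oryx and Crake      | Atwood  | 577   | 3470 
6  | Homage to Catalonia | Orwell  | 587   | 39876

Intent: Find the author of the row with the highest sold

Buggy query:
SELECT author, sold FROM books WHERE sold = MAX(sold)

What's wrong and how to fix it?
Bug: WHERE is evaluated per row; an aggregate over the whole table isn't defined there

Fix: Use a subquery: WHERE sold = (SELECT MAX(sold) FROM books)

Corrected query:
SELECT author, sold FROM books WHERE sold = (SELECT MAX(sold) FROM books)

Result:
author | sold 
-------+------
Orwell | 39876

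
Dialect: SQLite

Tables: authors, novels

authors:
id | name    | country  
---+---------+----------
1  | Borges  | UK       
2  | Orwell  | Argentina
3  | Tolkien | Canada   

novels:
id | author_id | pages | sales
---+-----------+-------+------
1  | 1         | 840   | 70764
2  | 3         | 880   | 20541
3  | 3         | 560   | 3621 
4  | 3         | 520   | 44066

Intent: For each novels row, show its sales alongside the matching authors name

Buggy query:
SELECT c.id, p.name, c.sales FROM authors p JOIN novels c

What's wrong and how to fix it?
Bug: Missing join condition: each novels row is matched to all authors rows instead of just its own

Fix: Add ON c.author_id = p.id to the JOIN

Corrected query:
SELECT c.id, p.name, c.sales FROM authors p JOIN novels c ON c.author_id = p.id

Result:
id | name    | sales
---+---------+------
1  | Borges  | 70764
2  | Tolkien | 20541
3  | Tolkien | 3621 
4  | Tolkien | 44066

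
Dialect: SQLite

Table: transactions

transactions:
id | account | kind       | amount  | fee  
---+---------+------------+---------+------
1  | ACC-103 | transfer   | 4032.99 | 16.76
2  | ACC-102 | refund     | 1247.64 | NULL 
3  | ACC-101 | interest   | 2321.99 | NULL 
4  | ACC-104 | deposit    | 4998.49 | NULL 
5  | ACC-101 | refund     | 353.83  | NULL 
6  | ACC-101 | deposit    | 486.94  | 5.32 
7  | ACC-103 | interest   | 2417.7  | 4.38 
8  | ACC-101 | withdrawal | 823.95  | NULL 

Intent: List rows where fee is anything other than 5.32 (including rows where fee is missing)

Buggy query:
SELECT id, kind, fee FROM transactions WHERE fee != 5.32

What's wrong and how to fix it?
Bug: Inequality against NULL is unknown, not true; rows with NULL are dropped

Fix: Add an explicit OR fee IS NULL to include the missing-value rows

Corrected query:
SELECT id, kind, fee FROM transactions WHERE fee != 5.32 OR fee IS NULL

Result:
id | kind       | fee  
---+------------+------
1  | transfer   | 16.76
2  | refund     | NULL 
3  | interest   | NULL 
4  | deposit    | NULL 
5  | refund     | NULL 
7  | interest   | 4.38 
8  | withdrawal | NULL 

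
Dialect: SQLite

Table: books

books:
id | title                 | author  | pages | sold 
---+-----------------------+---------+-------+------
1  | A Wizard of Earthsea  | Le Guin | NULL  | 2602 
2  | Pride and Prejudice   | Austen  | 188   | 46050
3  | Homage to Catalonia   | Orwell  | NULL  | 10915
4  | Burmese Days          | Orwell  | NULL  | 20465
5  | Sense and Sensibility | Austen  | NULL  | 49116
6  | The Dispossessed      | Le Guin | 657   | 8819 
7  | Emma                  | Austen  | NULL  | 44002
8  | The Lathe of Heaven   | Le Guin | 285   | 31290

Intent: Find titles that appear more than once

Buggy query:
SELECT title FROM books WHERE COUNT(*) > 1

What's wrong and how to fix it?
Bug: COUNT(*) is an aggregate and cannot be used in WHERE

Fix: GROUP BY title, then filter groups with HAVING COUNT(*) > 1

Corrected query:
SELECT title FROM books GROUP BY title HAVING COUNT(*) > 1

Result:
(no rows)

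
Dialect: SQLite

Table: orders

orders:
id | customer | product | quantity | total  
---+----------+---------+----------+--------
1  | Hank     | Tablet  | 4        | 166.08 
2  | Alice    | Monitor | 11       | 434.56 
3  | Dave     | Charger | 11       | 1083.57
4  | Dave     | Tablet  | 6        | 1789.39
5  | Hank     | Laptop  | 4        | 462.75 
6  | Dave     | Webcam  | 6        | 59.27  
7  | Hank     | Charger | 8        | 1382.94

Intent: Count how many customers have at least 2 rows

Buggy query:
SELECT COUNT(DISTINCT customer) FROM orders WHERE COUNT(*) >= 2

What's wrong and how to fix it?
Bug: COUNT(*) cannot appear in WHERE; the per-group count doesn't exist yet

Fix: Group first with HAVING COUNT(*) >= 2, then COUNT the resulting groups

Corrected query:
SELECT COUNT(*) FROM (SELECT customer FROM orders GROUP BY customer HAVING COUNT(*) >= 2)

Result:
COUNT(*)
--------
2       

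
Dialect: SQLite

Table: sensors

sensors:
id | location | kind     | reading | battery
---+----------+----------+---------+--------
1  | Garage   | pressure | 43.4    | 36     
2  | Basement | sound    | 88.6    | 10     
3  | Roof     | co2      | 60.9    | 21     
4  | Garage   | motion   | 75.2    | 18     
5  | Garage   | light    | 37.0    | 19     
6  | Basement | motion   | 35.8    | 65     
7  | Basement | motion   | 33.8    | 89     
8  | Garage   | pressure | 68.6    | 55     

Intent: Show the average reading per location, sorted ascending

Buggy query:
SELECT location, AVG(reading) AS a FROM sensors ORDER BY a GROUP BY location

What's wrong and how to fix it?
Bug: ORDER BY appears before GROUP BY; SQL clause order requires GROUP BY first

Fix: Move ORDER BY to the end, after GROUP BY

Corrected query:
SELECT location, AVG(reading) AS a FROM sensors GROUP BY location ORDER BY a

Result:
location | a        
---------+----------
Basement | 52.733333
Garage   | 56.05    
Roof     | 60.9     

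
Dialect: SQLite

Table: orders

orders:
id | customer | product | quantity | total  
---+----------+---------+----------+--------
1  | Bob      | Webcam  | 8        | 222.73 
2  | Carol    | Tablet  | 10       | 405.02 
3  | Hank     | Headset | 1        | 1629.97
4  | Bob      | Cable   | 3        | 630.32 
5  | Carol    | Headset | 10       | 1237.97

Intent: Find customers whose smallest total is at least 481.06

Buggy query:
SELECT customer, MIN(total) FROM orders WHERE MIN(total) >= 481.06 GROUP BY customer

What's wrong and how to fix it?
Bug: MIN() in WHERE is a misuse of aggregate

Fix: Replace WHERE with HAVING after the GROUP BY

Corrected query:
SELECT customer, MIN(total) FROM orders GROUP BY customer HAVING MIN(total) >= 481.06

Result:
customer | MIN(total)
---------+-----------
Hank     | 1629.97   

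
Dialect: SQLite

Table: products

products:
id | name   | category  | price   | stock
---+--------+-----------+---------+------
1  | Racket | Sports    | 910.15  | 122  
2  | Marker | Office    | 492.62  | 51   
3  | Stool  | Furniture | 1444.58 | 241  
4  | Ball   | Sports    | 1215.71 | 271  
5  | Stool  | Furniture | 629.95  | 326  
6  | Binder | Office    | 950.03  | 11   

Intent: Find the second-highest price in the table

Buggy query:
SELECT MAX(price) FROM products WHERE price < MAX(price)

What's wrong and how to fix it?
Bug: The inner MAX is an aggregate inside WHERE, which is not allowed

Fix: Compute the overall MAX in a subquery, then take MAX of rows below it

Corrected query:
SELECT MAX(price) FROM products WHERE price < (SELECT MAX(price) FROM products)

Result:
MAX(price)
----------
1215.71   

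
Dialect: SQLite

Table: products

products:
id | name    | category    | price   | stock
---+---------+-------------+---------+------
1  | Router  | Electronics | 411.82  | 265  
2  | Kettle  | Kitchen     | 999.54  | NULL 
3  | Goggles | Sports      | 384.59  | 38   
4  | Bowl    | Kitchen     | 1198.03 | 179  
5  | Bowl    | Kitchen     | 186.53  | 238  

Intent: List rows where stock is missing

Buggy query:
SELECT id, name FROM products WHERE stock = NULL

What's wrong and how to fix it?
Bug: '= NULL' is always unknown in SQL three-valued logic, so no rows match

Fix: Replace '= NULL' with 'IS NULL'

Corrected query:
SELECT id, name FROM products WHERE stock IS NULL

Result:
id | name  
---+-------
2  | Kettle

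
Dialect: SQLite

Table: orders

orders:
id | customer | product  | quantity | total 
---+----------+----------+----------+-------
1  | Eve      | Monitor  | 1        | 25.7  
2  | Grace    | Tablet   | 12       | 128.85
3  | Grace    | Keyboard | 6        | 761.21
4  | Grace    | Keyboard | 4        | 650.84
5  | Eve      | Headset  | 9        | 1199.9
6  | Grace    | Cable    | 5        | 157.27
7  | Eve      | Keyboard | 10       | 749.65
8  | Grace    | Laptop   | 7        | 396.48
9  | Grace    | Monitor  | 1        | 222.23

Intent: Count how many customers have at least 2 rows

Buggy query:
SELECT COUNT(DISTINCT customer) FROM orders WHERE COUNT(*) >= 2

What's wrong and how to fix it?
Bug: WHERE filters individual rows, not groups, so a group-level COUNT is invalid there

Fix: Group first with HAVING COUNT(*) >= 2, then COUNT the resulting groups

Corrected query:
SELECT COUNT(*) FROM (SELECT customer FROM orders GROUP BY customer HAVING COUNT(*) >= 2)

Result:
COUNT(*)
--------
2       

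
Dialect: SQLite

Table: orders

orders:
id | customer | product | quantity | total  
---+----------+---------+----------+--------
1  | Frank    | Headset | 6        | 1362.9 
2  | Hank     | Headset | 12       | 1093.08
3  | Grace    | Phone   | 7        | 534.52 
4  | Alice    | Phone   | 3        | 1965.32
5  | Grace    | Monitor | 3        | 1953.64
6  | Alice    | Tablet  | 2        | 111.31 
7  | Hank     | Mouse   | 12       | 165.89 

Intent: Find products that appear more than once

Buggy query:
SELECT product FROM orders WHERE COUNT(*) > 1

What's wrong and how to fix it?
Bug: WHERE can't reference COUNT(*); aggregates are computed after WHERE

Fix: GROUP BY product, then filter groups with HAVING COUNT(*) > 1

Corrected query:
SELECT product FROM orders GROUP BY product HAVING COUNT(*) > 1

Result:
product
-------
Headset
Phone  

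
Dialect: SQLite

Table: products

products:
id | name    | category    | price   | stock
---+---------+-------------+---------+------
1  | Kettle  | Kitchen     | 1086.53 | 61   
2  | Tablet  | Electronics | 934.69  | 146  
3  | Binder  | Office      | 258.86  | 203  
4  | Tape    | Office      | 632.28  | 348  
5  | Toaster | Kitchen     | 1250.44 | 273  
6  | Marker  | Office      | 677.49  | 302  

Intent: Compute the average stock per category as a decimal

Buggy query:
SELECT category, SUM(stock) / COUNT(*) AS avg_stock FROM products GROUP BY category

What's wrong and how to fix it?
Bug: Both operands are integers, so '/' performs integer division and truncates

Fix: Cast one side to REAL so the division keeps the fractional part

Corrected query:
SELECT category, SUM(stock) * 1.0 / COUNT(*) AS avg_stock FROM products GROUP BY category

Result:
category    | avg_stock 
------------+-----------
Electronics | 146       
Kitchen     | 167       
Office      | 284.333333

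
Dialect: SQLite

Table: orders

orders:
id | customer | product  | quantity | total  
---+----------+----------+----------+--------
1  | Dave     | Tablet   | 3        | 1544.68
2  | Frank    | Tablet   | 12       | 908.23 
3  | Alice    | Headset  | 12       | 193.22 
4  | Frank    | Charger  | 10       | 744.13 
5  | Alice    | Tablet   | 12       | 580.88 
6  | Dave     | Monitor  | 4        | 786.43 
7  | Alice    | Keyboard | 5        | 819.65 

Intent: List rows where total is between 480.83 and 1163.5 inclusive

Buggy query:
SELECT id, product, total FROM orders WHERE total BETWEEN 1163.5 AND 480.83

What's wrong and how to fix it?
Bug: The bounds are reversed; BETWEEN a AND b requires a <= b to match anything

Fix: Write BETWEEN 480.83 AND 1163.5

Corrected query:
SELECT id, product, total FROM orders WHERE total BETWEEN 480.83 AND 1163.5

Result:
id | product  | total 
---+----------+-------
2  | Tablet   | 908.23
4  | Charger  | 744.13
5  | Tablet   | 580.88
6  | Monitor  | 786.43
7  | Keyboard | 819.65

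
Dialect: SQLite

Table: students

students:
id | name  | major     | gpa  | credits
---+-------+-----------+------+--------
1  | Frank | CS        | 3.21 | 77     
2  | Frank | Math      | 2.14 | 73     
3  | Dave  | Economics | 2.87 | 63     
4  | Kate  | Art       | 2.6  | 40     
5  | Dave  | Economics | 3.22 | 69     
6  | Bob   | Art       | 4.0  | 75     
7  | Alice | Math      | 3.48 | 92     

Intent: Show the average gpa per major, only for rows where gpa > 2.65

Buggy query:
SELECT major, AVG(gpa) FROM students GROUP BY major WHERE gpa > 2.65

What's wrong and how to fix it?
Bug: WHERE cannot follow GROUP BY

Fix: Move the WHERE clause before GROUP BY

Corrected query:
SELECT major, AVG(gpa) FROM students WHERE gpa > 2.65 GROUP BY major

Result:
major     | AVG(gpa)
----------+---------
Art       | 4       
CS        | 3.21    
Economics | 3.045   
Math      | 3.48    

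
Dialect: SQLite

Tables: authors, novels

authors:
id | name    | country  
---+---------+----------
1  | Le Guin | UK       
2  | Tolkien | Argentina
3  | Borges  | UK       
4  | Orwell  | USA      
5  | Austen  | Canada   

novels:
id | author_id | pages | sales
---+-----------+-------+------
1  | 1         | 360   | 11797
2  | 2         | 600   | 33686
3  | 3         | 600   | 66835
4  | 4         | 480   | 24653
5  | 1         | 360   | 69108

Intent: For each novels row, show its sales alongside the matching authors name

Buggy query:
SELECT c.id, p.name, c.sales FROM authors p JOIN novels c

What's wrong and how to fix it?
Bug: Missing join condition: each novels row is matched to all authors rows instead of just its own

Fix: Specify the join condition linking the foreign key to the parent id

Corrected query:
SELECT c.id, p.name, c.sales FROM authors p JOIN novels c ON c.author_id = p.id

Result:
id | name    | sales
---+---------+------
1  | Le Guin | 11797
2  | Tolkien | 33686
3  | Borges  | 66835
4  | Orwell  | 24653
5  | Le Guin | 69108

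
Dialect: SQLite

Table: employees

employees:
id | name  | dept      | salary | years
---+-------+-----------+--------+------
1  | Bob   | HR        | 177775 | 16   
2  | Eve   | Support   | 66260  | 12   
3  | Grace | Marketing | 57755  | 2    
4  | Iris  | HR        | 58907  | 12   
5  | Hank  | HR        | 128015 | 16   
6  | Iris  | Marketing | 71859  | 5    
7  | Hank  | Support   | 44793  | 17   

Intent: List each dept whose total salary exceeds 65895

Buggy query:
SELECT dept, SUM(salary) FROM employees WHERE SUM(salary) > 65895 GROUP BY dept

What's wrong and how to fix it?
Bug: Aggregate functions cannot appear in a WHERE clause

Fix: Move the aggregate condition to a HAVING clause

Corrected query:
SELECT dept, SUM(salary) FROM employees GROUP BY dept HAVING SUM(salary) > 65895

Result:
dept      | SUM(salary)
----------+------------
HR        | 364697     
Marketing | 129614     
Support   | 111053     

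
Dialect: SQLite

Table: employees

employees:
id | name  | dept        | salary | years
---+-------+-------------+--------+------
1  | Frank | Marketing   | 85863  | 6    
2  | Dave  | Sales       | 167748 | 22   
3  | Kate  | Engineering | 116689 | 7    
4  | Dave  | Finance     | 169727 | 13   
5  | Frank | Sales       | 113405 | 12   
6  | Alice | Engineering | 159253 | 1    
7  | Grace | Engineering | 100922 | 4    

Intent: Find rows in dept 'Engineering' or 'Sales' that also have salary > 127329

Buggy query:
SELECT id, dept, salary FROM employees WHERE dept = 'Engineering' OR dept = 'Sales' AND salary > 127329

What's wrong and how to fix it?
Bug: AND binds tighter than OR, so this parses as dept = 'Engineering' OR (dept = 'Sales' AND salary > 127329)

Fix: Add parentheses around the OR so the AND applies to both alternatives

Corrected query:
SELECT id, dept, salary FROM employees WHERE (dept = 'Engineering' OR dept = 'Sales') AND salary > 127329

Result:
id | dept        | salary
---+-------------+-------
2  | Sales       | 167748
6  | Engineering | 159253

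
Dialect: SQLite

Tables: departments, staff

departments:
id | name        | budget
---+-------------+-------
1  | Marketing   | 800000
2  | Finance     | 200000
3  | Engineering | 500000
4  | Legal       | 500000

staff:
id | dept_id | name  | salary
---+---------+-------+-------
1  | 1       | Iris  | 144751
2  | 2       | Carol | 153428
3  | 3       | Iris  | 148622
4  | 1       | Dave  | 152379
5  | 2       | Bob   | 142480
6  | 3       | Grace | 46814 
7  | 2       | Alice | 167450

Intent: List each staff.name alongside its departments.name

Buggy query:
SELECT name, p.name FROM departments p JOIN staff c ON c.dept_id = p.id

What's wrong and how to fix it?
Bug: Both tables have a 'name' column; the unqualified reference is ambiguous

Fix: Prefix ambiguous columns with the table alias

Corrected query:
SELECT c.name, p.name FROM departments p JOIN staff c ON c.dept_id = p.id

Result:
name  | name       
------+------------
Iris  | Marketing  
Carol | Finance    
Iris  | Engineering
Dave  | Marketing  
Bob   | Finance    
Grace | Engineering
Alice | Finance    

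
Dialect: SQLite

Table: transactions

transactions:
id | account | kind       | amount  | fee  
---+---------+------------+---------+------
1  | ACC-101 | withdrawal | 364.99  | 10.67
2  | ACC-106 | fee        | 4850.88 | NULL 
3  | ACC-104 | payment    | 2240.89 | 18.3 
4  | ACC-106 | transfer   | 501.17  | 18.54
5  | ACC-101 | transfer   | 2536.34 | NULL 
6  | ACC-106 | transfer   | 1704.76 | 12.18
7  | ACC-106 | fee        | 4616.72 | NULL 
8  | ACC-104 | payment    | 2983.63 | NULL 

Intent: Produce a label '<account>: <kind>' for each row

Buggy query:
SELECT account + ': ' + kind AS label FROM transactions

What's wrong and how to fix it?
Bug: SQLite uses || for string concatenation; + coerces text to numbers (yielding 0)

Fix: Replace + with || to concatenate text

Corrected query:
SELECT account || ': ' || kind AS label FROM transactions

Result:
label              
-------------------
ACC-101: withdrawal
ACC-106: fee       
ACC-104: payment   
ACC-106: transfer  
ACC-101: transfer  
ACC-106: transfer  
ACC-106: fee       
ACC-104: payment   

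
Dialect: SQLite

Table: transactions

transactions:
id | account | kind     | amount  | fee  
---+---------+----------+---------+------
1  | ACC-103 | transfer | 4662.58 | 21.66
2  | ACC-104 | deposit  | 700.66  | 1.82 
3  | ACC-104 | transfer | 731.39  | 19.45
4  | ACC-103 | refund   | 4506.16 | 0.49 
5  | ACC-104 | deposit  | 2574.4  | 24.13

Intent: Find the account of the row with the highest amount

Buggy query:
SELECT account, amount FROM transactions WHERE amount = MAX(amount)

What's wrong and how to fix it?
Bug: MAX(amount) is an aggregate and cannot be used directly in WHERE

Fix: Use a subquery: WHERE amount = (SELECT MAX(amount) FROM transactions)

Corrected query:
SELECT account, amount FROM transactions WHERE amount = (SELECT MAX(amount) FROM transactions)

Result:
account | amount 
--------+--------
ACC-103 | 4662.58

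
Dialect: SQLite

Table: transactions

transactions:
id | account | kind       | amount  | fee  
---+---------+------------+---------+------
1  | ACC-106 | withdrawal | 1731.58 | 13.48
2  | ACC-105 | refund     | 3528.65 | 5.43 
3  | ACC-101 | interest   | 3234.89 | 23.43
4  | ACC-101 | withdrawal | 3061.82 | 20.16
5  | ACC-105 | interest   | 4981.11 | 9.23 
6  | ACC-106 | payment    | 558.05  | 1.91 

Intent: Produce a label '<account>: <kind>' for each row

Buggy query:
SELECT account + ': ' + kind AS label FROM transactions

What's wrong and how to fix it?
Bug: '+' is numeric addition; on text columns SQLite converts them to 0 instead of concatenating

Fix: Replace + with || to concatenate text

Corrected query:
SELECT account || ': ' || kind AS label FROM transactions

Result:
label              
-------------------
ACC-106: withdrawal
ACC-105: refund    
ACC-101: interest  
ACC-101: withdrawal
ACC-105: interest  
ACC-106: payment   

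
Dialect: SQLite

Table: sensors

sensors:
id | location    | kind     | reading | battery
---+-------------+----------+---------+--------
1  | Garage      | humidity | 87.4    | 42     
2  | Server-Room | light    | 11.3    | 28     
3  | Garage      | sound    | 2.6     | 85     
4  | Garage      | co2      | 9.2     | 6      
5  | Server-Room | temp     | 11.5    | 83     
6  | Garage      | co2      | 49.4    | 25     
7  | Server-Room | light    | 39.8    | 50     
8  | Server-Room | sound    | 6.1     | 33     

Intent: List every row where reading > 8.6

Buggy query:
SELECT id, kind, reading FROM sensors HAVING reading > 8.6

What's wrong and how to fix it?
Bug: HAVING filters the output of aggregation, but this query has no GROUP BY and no aggregate functions, so SQLite rejects it (HAVING clause on a non-aggregate query); the condition here is per row

Fix: Replace HAVING with WHERE since the condition applies to individual rows

Corrected query:
SELECT id, kind, reading FROM sensors WHERE reading > 8.6

Result:
id | kind     | reading
---+----------+--------
1  | humidity | 87.4   
2  | light    | 11.3   
4  | co2      | 9.2    
5  | temp     | 11.5   
6  | co2      | 49.4   
7  | light    | 39.8   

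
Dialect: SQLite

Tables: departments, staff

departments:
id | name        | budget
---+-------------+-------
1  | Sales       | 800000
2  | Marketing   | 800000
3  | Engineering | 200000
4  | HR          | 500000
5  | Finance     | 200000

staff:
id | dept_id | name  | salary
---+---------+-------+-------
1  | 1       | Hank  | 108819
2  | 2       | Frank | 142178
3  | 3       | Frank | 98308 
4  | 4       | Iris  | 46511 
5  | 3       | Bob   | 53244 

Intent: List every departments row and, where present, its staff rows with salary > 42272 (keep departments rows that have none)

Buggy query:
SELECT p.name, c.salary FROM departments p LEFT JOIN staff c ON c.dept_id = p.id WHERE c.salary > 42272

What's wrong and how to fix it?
Bug: Filtering c.salary in WHERE discards the NULL rows produced by LEFT JOIN, turning it into an inner join

Fix: Put 'c.salary > 42272' in the JOIN's ON clause instead of WHERE

Corrected query:
SELECT p.name, c.salary FROM departments p LEFT JOIN staff c ON c.dept_id = p.id AND c.salary > 42272

Result:
name        | salary
------------+-------
Sales       | 108819
Marketing   | 142178
Engineering | 53244 
Engineering | 98308 
HR          | 46511 
Finance     | NULL  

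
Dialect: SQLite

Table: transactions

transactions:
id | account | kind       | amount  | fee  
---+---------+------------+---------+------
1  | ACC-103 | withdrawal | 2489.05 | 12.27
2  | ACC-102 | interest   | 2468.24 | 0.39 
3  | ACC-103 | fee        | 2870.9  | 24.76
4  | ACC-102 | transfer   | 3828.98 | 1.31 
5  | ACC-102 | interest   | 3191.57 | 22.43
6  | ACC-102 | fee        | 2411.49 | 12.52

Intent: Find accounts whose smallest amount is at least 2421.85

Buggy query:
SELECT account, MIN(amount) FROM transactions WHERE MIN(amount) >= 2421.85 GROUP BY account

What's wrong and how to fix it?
Bug: Aggregates like MIN are computed per group after WHERE runs

Fix: Use HAVING for the per-group MIN condition

Corrected query:
SELECT account, MIN(amount) FROM transactions GROUP BY account HAVING MIN(amount) >= 2421.85

Result:
account | MIN(amount)
--------+------------
ACC-103 | 2489.05    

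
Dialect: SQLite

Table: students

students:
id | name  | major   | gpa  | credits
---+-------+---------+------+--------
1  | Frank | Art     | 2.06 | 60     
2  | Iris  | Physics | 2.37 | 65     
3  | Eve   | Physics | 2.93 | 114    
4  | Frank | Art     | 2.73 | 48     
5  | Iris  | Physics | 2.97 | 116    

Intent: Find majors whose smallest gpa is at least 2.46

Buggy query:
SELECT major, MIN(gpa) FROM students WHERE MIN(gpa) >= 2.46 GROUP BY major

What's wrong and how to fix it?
Bug: MIN() in WHERE is a misuse of aggregate

Fix: Use HAVING for the per-group MIN condition

Corrected query:
SELECT major, MIN(gpa) FROM students GROUP BY major HAVING MIN(gpa) >= 2.46

Result:
(no rows)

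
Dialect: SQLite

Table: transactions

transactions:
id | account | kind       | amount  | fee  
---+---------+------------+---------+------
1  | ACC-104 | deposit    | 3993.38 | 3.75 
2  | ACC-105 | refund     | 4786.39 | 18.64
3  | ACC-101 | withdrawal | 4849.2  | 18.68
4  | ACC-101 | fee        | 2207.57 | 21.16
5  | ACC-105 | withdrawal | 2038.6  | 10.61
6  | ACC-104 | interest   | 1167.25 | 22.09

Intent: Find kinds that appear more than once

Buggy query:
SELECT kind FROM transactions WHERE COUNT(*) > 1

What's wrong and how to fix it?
Bug: WHERE can't reference COUNT(*); aggregates are computed after WHERE

Fix: GROUP BY kind, then filter groups with HAVING COUNT(*) > 1

Corrected query:
SELECT kind FROM transactions GROUP BY kind HAVING COUNT(*) > 1

Result:
kind      
----------
withdrawal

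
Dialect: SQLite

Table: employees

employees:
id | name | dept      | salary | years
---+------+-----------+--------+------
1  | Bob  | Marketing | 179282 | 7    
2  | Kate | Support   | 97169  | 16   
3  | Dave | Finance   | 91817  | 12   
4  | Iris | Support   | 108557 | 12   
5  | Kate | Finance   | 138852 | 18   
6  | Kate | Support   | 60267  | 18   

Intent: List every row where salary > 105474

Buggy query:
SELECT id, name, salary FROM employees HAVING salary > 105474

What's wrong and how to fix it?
Bug: HAVING filters the output of aggregation, but this query has no GROUP BY and no aggregate functions, so SQLite rejects it (HAVING clause on a non-aggregate query); the condition here is per row

Fix: Replace HAVING with WHERE since the condition applies to individual rows

Corrected query:
SELECT id, name, salary FROM employees WHERE salary > 105474

Result:
id | name | salary
---+------+-------
1  | Bob  | 179282
4  | Iris | 108557
5  | Kate | 138852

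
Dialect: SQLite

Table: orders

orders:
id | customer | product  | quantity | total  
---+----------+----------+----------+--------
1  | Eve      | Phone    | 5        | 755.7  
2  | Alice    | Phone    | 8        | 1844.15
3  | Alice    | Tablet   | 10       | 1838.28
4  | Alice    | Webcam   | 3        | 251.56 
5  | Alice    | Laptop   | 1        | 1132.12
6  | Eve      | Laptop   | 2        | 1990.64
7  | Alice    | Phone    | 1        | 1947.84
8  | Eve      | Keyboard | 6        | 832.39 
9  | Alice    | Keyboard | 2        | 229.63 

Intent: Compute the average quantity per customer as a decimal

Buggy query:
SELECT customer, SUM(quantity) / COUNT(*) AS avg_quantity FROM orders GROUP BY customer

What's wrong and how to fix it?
Bug: SUM(quantity) and COUNT(*) are both integers; the division truncates the fractional part

Fix: Multiply by 1.0 (or CAST to REAL) to force floating-point division

Corrected query:
SELECT customer, SUM(quantity) * 1.0 / COUNT(*) AS avg_quantity FROM orders GROUP BY customer

Result:
customer | avg_quantity
---------+-------------
Alice    | 4.166667    
Eve      | 4.333333    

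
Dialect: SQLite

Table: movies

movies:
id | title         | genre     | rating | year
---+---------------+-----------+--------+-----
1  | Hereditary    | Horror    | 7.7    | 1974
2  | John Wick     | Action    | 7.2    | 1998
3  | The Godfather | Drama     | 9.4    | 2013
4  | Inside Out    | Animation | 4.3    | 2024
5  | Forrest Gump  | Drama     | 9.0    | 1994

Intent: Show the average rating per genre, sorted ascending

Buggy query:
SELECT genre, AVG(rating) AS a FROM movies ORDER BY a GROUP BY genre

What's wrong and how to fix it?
Bug: GROUP BY must precede ORDER BY

Fix: Move ORDER BY to the end, after GROUP BY

Corrected query:
SELECT genre, AVG(rating) AS a FROM movies GROUP BY genre ORDER BY a

Result:
genre     | a  
----------+----
Animation | 4.3
Action    | 7.2
Horror    | 7.7
Drama     | 9.2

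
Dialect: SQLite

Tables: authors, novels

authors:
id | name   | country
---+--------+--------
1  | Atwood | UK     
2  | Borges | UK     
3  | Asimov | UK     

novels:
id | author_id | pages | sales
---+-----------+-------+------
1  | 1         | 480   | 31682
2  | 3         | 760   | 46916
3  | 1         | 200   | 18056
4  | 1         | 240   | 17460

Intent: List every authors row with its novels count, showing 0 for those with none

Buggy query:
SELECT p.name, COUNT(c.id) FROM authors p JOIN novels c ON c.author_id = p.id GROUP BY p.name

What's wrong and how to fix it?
Bug: An inner join excludes parents with zero children

Fix: Use LEFT JOIN so parents without children still appear (COUNT(c.id) gives 0)

Corrected query:
SELECT p.name, COUNT(c.id) FROM authors p LEFT JOIN novels c ON c.author_id = p.id GROUP BY p.name

Result:
name   | COUNT(c.id)
-------+------------
Asimov | 1          
Atwood | 3          
Borges | 0          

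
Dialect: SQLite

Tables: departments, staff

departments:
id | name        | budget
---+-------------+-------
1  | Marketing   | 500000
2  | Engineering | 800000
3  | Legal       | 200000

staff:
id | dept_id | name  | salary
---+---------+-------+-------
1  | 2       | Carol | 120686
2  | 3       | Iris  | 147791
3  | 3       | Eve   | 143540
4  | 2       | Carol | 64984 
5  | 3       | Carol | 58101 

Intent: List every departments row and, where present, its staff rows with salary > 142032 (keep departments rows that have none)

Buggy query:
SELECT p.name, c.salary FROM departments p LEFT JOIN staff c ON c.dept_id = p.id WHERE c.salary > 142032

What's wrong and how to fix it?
Bug: A WHERE condition on the right-hand table after LEFT JOIN drops unmatched parents

Fix: Put 'c.salary > 142032' in the JOIN's ON clause instead of WHERE

Corrected query:
SELECT p.name, c.salary FROM departments p LEFT JOIN staff c ON c.dept_id = p.id AND c.salary > 142032

Result:
name        | salary
------------+-------
Marketing   | NULL  
Engineering | NULL  
Legal       | 143540
Legal       | 147791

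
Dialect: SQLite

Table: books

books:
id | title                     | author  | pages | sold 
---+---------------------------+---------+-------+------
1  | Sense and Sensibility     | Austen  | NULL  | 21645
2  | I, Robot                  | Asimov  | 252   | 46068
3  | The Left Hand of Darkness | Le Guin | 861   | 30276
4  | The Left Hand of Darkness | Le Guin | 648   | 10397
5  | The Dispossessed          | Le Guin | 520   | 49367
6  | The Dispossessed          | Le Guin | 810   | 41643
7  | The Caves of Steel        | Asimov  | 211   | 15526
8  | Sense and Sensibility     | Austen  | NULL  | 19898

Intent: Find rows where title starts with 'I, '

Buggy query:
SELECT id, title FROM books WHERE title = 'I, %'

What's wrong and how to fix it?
Bug: '=' compares the literal string including the % character; pattern matching needs LIKE

Fix: Replace '=' with LIKE so 'I, %' is treated as a pattern

Corrected query:
SELECT id, title FROM books WHERE title LIKE 'I, %'

Result:
id | title   
---+---------
2  | I, Robot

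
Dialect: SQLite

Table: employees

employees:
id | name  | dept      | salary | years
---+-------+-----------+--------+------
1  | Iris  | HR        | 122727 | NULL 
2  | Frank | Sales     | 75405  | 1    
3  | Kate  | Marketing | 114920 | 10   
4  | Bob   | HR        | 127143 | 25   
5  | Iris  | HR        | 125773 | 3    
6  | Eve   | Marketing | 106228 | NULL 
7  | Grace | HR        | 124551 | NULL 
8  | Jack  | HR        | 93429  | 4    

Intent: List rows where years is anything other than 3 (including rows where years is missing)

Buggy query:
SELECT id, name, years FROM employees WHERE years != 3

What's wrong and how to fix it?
Bug: Inequality against NULL is unknown, not true; rows with NULL are dropped

Fix: Handle NULL separately with IS NULL alongside the inequality

Corrected query:
SELECT id, name, years FROM employees WHERE years != 3 OR years IS NULL

Result:
id | name  | years
---+-------+------
1  | Iris  | NULL 
2  | Frank | 1    
3  | Kate  | 10   
4  | Bob   | 25   
6  | Eve   | NULL 
7  | Grace | NULL 
8  | Jack  | 4    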